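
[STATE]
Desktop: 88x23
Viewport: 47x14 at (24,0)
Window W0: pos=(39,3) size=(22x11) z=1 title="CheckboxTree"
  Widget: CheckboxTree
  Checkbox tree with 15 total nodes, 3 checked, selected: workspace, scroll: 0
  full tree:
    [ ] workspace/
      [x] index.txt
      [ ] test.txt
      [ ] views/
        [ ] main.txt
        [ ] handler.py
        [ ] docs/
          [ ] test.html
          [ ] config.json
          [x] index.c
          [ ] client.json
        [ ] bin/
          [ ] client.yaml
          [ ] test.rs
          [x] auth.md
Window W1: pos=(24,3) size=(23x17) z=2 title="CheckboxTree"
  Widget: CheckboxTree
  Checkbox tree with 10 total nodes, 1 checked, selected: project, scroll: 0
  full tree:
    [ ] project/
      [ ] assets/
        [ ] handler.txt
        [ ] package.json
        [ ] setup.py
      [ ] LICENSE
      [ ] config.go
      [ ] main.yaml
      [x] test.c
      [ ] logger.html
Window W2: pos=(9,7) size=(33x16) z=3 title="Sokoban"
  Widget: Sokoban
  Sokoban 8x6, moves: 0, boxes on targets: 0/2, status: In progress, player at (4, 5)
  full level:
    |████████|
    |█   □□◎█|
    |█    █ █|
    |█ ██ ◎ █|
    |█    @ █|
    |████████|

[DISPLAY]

                                               
                                               
                                               
┏━━━━━━━━━━━━━━━━━━━━━┓━━━━━━━━━━━━━┓          
┃ CheckboxTree        ┃oxTree       ┃          
┠─────────────────────┨─────────────┨          
┃>[-] project/        ┃rkspace/     ┃          
━━━━━━━━━━━━━━━━━┓    ┃index.txt    ┃          
                 ┃txt ┃test.txt     ┃          
─────────────────┨json┃views/       ┃          
                 ┃    ┃] main.txt   ┃          
                 ┃    ┃] handler.py ┃          
                 ┃    ┃] docs/      ┃          
                 ┃    ┃━━━━━━━━━━━━━┛          


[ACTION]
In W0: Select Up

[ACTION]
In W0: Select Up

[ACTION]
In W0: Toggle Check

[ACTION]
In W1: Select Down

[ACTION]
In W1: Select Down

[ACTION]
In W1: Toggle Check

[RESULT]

                                               
                                               
                                               
┏━━━━━━━━━━━━━━━━━━━━━┓━━━━━━━━━━━━━┓          
┃ CheckboxTree        ┃oxTree       ┃          
┠─────────────────────┨─────────────┨          
┃ [-] project/        ┃rkspace/     ┃          
━━━━━━━━━━━━━━━━━┓    ┃index.txt    ┃          
                 ┃txt ┃test.txt     ┃          
─────────────────┨json┃views/       ┃          
                 ┃    ┃] main.txt   ┃          
                 ┃    ┃] handler.py ┃          
                 ┃    ┃] docs/      ┃          
                 ┃    ┃━━━━━━━━━━━━━┛          


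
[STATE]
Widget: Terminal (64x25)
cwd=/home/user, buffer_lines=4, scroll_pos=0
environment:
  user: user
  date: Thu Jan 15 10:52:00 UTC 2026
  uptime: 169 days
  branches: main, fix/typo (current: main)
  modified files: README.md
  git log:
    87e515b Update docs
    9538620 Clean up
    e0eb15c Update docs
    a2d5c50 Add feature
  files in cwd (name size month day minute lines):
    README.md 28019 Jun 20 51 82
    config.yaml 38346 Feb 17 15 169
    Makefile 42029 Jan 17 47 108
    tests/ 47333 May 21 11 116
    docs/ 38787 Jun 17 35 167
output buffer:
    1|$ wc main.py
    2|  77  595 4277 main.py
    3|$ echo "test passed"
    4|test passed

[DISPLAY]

$ wc main.py                                                    
  77  595 4277 main.py                                          
$ echo "test passed"                                            
test passed                                                     
$ █                                                             
                                                                
                                                                
                                                                
                                                                
                                                                
                                                                
                                                                
                                                                
                                                                
                                                                
                                                                
                                                                
                                                                
                                                                
                                                                
                                                                
                                                                
                                                                
                                                                
                                                                


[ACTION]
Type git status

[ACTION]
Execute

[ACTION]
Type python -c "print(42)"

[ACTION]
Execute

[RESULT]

$ wc main.py                                                    
  77  595 4277 main.py                                          
$ echo "test passed"                                            
test passed                                                     
$ git status                                                    
On branch main                                                  
Changes not staged for commit:                                  
                                                                
        modified:   README.md                                   
$ python -c "print(42)"                                         
42                                                              
$ █                                                             
                                                                
                                                                
                                                                
                                                                
                                                                
                                                                
                                                                
                                                                
                                                                
                                                                
                                                                
                                                                
                                                                


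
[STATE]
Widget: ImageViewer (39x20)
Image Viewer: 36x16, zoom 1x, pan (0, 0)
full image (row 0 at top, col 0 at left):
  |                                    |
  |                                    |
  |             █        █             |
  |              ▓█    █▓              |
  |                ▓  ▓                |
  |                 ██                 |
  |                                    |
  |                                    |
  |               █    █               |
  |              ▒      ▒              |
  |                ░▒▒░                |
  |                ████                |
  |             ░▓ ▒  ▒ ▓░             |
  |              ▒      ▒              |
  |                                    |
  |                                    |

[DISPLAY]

                                       
                                       
             █        █                
              ▓█    █▓                 
                ▓  ▓                   
                 ██                    
                                       
                                       
               █    █                  
              ▒      ▒                 
                ░▒▒░                   
                ████                   
             ░▓ ▒  ▒ ▓░                
              ▒      ▒                 
                                       
                                       
                                       
                                       
                                       
                                       


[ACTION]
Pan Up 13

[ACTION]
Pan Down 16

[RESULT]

                                       
                                       
                                       
                                       
                                       
                                       
                                       
                                       
                                       
                                       
                                       
                                       
                                       
                                       
                                       
                                       
                                       
                                       
                                       
                                       


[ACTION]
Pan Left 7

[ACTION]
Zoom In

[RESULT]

                              ██       
                              ██       
                            ▒▒         
                            ▒▒         
                                ░░▒▒▒▒░
                                ░░▒▒▒▒░
                                ███████
                                ███████
                          ░░▓▓  ▒▒    ▒
                          ░░▓▓  ▒▒    ▒
                            ▒▒         
                            ▒▒         
                                       
                                       
                                       
                                       
                                       
                                       
                                       
                                       


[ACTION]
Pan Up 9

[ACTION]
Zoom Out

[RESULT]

                                       
               █    █                  
              ▒      ▒                 
                ░▒▒░                   
                ████                   
             ░▓ ▒  ▒ ▓░                
              ▒      ▒                 
                                       
                                       
                                       
                                       
                                       
                                       
                                       
                                       
                                       
                                       
                                       
                                       
                                       


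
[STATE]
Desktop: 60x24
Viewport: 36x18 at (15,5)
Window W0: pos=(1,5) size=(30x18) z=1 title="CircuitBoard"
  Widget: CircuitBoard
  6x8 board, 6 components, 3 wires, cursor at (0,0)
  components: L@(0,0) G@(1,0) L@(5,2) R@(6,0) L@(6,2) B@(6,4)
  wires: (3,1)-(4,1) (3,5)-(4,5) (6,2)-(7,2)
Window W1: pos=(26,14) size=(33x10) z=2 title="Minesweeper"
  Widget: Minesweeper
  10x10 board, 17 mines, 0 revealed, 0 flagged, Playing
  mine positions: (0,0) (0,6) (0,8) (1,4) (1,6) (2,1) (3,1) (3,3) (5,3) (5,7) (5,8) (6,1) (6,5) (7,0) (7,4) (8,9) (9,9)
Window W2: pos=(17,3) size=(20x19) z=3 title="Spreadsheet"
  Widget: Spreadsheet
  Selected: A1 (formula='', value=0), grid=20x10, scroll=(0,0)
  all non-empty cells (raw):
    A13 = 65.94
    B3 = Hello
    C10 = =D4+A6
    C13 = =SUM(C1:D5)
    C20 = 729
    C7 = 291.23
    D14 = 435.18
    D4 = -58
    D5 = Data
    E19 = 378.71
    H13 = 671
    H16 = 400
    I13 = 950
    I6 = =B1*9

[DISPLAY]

━━┠──────────────────┨              
  ┃A1:               ┃              
──┃       A       B  ┃              
5 ┃------------------┃              
  ┃  1      [0]      ┃              
  ┃  2        0      ┃              
  ┃  3        0Hello ┃              
  ┃  4        0      ┃              
  ┃  5        0      ┃              
  ┃  6        0      ┃━━━━━━━━━━━━━━
  ┃  7        0      ┃er            
  ┃  8        0      ┃──────────────
  ┃  9        0      ┃              
  ┃ 10        0      ┃              
  ┃ 11        0      ┃              
  ┃ 12        0      ┃              
  ┗━━━━━━━━━━━━━━━━━━┛              
━━━━━━━━━━━┃■■■■■■■■■■              


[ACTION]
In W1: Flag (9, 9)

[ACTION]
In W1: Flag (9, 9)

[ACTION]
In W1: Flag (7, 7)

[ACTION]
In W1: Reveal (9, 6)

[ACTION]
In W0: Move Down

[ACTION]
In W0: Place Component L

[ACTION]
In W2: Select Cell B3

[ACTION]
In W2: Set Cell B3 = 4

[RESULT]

━━┠──────────────────┨              
  ┃B3: 4             ┃              
──┃       A       B  ┃              
5 ┃------------------┃              
  ┃  1        0      ┃              
  ┃  2        0      ┃              
  ┃  3        0     [┃              
  ┃  4        0      ┃              
  ┃  5        0      ┃              
  ┃  6        0      ┃━━━━━━━━━━━━━━
  ┃  7        0      ┃er            
  ┃  8        0      ┃──────────────
  ┃  9        0      ┃              
  ┃ 10        0      ┃              
  ┃ 11        0      ┃              
  ┃ 12        0      ┃              
  ┗━━━━━━━━━━━━━━━━━━┛              
━━━━━━━━━━━┃■■■■■■■■■■              


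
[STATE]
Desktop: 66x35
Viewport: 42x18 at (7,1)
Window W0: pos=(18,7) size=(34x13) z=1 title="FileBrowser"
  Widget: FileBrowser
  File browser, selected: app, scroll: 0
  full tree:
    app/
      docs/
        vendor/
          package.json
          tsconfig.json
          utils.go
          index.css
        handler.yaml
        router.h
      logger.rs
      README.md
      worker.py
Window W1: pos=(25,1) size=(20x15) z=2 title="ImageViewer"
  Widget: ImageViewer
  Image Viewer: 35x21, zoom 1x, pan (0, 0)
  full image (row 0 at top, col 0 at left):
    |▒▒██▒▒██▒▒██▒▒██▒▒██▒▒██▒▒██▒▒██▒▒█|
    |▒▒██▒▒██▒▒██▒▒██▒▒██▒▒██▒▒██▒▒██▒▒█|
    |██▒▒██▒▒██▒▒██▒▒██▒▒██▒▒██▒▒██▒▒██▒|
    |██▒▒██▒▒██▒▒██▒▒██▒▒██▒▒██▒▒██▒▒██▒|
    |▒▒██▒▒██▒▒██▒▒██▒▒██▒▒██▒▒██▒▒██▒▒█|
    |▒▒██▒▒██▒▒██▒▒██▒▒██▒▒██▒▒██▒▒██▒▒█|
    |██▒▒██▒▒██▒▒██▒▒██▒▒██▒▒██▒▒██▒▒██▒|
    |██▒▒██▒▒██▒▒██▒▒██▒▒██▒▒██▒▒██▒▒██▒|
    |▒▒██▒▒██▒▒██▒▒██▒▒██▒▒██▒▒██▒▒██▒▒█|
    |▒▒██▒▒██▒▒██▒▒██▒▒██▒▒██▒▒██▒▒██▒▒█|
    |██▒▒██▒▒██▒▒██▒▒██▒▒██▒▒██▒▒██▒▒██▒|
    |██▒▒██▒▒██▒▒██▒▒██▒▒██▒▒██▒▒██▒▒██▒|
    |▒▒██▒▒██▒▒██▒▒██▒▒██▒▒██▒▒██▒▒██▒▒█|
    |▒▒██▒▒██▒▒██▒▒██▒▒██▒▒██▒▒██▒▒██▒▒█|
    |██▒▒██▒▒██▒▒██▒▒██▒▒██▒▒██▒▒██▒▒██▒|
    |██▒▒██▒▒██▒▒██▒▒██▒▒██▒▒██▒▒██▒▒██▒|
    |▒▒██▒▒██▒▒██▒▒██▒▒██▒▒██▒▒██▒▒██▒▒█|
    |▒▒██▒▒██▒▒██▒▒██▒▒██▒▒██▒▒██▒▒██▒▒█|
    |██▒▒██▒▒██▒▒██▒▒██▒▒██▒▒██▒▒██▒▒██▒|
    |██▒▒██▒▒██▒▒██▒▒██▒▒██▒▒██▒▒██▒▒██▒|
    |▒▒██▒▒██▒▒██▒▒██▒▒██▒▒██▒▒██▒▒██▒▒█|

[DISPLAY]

                  ┏━━━━━━━━━━━━━━━━━━┓    
                  ┃ ImageViewer      ┃    
                  ┠──────────────────┨    
                  ┃▒▒██▒▒██▒▒██▒▒██▒▒┃    
                  ┃▒▒██▒▒██▒▒██▒▒██▒▒┃    
                  ┃██▒▒██▒▒██▒▒██▒▒██┃    
           ┏━━━━━━┃██▒▒██▒▒██▒▒██▒▒██┃━━━━
           ┃ FileB┃▒▒██▒▒██▒▒██▒▒██▒▒┃    
           ┠──────┃▒▒██▒▒██▒▒██▒▒██▒▒┃────
           ┃> [-] ┃██▒▒██▒▒██▒▒██▒▒██┃    
           ┃    [+┃██▒▒██▒▒██▒▒██▒▒██┃    
           ┃    lo┃▒▒██▒▒██▒▒██▒▒██▒▒┃    
           ┃    RE┃▒▒██▒▒██▒▒██▒▒██▒▒┃    
           ┃    wo┃██▒▒██▒▒██▒▒██▒▒██┃    
           ┃      ┗━━━━━━━━━━━━━━━━━━┛    
           ┃                              
           ┃                              
           ┃                              


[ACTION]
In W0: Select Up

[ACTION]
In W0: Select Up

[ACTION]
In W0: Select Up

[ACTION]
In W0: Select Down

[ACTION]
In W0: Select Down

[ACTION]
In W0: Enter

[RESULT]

                  ┏━━━━━━━━━━━━━━━━━━┓    
                  ┃ ImageViewer      ┃    
                  ┠──────────────────┨    
                  ┃▒▒██▒▒██▒▒██▒▒██▒▒┃    
                  ┃▒▒██▒▒██▒▒██▒▒██▒▒┃    
                  ┃██▒▒██▒▒██▒▒██▒▒██┃    
           ┏━━━━━━┃██▒▒██▒▒██▒▒██▒▒██┃━━━━
           ┃ FileB┃▒▒██▒▒██▒▒██▒▒██▒▒┃    
           ┠──────┃▒▒██▒▒██▒▒██▒▒██▒▒┃────
           ┃  [-] ┃██▒▒██▒▒██▒▒██▒▒██┃    
           ┃    [+┃██▒▒██▒▒██▒▒██▒▒██┃    
           ┃  > lo┃▒▒██▒▒██▒▒██▒▒██▒▒┃    
           ┃    RE┃▒▒██▒▒██▒▒██▒▒██▒▒┃    
           ┃    wo┃██▒▒██▒▒██▒▒██▒▒██┃    
           ┃      ┗━━━━━━━━━━━━━━━━━━┛    
           ┃                              
           ┃                              
           ┃                              


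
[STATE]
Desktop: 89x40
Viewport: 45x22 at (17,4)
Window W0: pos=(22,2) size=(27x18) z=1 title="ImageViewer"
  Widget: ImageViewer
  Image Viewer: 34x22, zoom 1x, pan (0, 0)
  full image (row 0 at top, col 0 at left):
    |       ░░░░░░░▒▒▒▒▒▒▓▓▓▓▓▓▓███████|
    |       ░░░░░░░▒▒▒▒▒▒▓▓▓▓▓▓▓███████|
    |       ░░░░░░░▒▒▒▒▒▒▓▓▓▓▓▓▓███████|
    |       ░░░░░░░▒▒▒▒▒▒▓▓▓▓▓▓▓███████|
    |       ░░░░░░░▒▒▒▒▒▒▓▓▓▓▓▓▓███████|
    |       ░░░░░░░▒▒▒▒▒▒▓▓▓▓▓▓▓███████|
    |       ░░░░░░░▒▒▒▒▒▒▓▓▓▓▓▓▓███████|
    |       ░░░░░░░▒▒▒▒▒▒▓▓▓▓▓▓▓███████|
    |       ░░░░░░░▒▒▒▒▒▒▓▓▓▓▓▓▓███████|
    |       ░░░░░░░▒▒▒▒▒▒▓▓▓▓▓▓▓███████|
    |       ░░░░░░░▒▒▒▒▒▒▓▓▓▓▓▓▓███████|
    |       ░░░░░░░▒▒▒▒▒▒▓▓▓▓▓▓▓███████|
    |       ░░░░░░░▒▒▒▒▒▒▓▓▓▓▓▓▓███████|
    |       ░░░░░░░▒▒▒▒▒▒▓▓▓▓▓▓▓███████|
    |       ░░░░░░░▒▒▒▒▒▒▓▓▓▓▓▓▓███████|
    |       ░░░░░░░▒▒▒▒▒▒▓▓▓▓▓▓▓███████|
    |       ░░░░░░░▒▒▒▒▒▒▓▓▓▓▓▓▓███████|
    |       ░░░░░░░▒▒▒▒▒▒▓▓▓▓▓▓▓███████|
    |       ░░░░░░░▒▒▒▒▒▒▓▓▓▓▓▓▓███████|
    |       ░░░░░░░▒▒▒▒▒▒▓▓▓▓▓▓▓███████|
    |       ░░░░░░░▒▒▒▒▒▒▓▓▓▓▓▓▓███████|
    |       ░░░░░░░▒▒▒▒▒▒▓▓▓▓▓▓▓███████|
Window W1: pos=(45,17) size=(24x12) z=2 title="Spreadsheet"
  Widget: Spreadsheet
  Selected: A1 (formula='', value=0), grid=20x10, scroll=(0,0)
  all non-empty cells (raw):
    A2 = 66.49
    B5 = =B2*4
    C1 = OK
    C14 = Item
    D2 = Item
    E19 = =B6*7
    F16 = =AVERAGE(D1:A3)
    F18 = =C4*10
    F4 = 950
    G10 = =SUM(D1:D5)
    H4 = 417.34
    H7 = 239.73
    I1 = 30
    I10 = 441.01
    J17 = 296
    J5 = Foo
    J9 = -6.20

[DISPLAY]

     ┠─────────────────────────┨             
     ┃       ░░░░░░░▒▒▒▒▒▒▓▓▓▓▓┃             
     ┃       ░░░░░░░▒▒▒▒▒▒▓▓▓▓▓┃             
     ┃       ░░░░░░░▒▒▒▒▒▒▓▓▓▓▓┃             
     ┃       ░░░░░░░▒▒▒▒▒▒▓▓▓▓▓┃             
     ┃       ░░░░░░░▒▒▒▒▒▒▓▓▓▓▓┃             
     ┃       ░░░░░░░▒▒▒▒▒▒▓▓▓▓▓┃             
     ┃       ░░░░░░░▒▒▒▒▒▒▓▓▓▓▓┃             
     ┃       ░░░░░░░▒▒▒▒▒▒▓▓▓▓▓┃             
     ┃       ░░░░░░░▒▒▒▒▒▒▓▓▓▓▓┃             
     ┃       ░░░░░░░▒▒▒▒▒▒▓▓▓▓▓┃             
     ┃       ░░░░░░░▒▒▒▒▒▒▓▓▓▓▓┃             
     ┃       ░░░░░░░▒▒▒▒▒▒▓▓▓▓▓┃             
     ┃       ░░░░░░░▒▒▒▒▒▒▓▓┏━━━━━━━━━━━━━━━━
     ┃       ░░░░░░░▒▒▒▒▒▒▓▓┃ Spreadsheet    
     ┗━━━━━━━━━━━━━━━━━━━━━━┠────────────────
                            ┃A1:             
                            ┃       A       B
                            ┃----------------
                            ┃  1      [0]    
                            ┃  2    66.49    
                            ┃  3        0    


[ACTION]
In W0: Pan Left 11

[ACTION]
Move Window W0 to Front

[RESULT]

     ┠─────────────────────────┨             
     ┃       ░░░░░░░▒▒▒▒▒▒▓▓▓▓▓┃             
     ┃       ░░░░░░░▒▒▒▒▒▒▓▓▓▓▓┃             
     ┃       ░░░░░░░▒▒▒▒▒▒▓▓▓▓▓┃             
     ┃       ░░░░░░░▒▒▒▒▒▒▓▓▓▓▓┃             
     ┃       ░░░░░░░▒▒▒▒▒▒▓▓▓▓▓┃             
     ┃       ░░░░░░░▒▒▒▒▒▒▓▓▓▓▓┃             
     ┃       ░░░░░░░▒▒▒▒▒▒▓▓▓▓▓┃             
     ┃       ░░░░░░░▒▒▒▒▒▒▓▓▓▓▓┃             
     ┃       ░░░░░░░▒▒▒▒▒▒▓▓▓▓▓┃             
     ┃       ░░░░░░░▒▒▒▒▒▒▓▓▓▓▓┃             
     ┃       ░░░░░░░▒▒▒▒▒▒▓▓▓▓▓┃             
     ┃       ░░░░░░░▒▒▒▒▒▒▓▓▓▓▓┃             
     ┃       ░░░░░░░▒▒▒▒▒▒▓▓▓▓▓┃━━━━━━━━━━━━━
     ┃       ░░░░░░░▒▒▒▒▒▒▓▓▓▓▓┃readsheet    
     ┗━━━━━━━━━━━━━━━━━━━━━━━━━┛─────────────
                            ┃A1:             
                            ┃       A       B
                            ┃----------------
                            ┃  1      [0]    
                            ┃  2    66.49    
                            ┃  3        0    


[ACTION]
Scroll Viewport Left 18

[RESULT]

                      ┠──────────────────────
                      ┃       ░░░░░░░▒▒▒▒▒▒▓▓
                      ┃       ░░░░░░░▒▒▒▒▒▒▓▓
                      ┃       ░░░░░░░▒▒▒▒▒▒▓▓
                      ┃       ░░░░░░░▒▒▒▒▒▒▓▓
                      ┃       ░░░░░░░▒▒▒▒▒▒▓▓
                      ┃       ░░░░░░░▒▒▒▒▒▒▓▓
                      ┃       ░░░░░░░▒▒▒▒▒▒▓▓
                      ┃       ░░░░░░░▒▒▒▒▒▒▓▓
                      ┃       ░░░░░░░▒▒▒▒▒▒▓▓
                      ┃       ░░░░░░░▒▒▒▒▒▒▓▓
                      ┃       ░░░░░░░▒▒▒▒▒▒▓▓
                      ┃       ░░░░░░░▒▒▒▒▒▒▓▓
                      ┃       ░░░░░░░▒▒▒▒▒▒▓▓
                      ┃       ░░░░░░░▒▒▒▒▒▒▓▓
                      ┗━━━━━━━━━━━━━━━━━━━━━━
                                             
                                             
                                             
                                             
                                             
                                             


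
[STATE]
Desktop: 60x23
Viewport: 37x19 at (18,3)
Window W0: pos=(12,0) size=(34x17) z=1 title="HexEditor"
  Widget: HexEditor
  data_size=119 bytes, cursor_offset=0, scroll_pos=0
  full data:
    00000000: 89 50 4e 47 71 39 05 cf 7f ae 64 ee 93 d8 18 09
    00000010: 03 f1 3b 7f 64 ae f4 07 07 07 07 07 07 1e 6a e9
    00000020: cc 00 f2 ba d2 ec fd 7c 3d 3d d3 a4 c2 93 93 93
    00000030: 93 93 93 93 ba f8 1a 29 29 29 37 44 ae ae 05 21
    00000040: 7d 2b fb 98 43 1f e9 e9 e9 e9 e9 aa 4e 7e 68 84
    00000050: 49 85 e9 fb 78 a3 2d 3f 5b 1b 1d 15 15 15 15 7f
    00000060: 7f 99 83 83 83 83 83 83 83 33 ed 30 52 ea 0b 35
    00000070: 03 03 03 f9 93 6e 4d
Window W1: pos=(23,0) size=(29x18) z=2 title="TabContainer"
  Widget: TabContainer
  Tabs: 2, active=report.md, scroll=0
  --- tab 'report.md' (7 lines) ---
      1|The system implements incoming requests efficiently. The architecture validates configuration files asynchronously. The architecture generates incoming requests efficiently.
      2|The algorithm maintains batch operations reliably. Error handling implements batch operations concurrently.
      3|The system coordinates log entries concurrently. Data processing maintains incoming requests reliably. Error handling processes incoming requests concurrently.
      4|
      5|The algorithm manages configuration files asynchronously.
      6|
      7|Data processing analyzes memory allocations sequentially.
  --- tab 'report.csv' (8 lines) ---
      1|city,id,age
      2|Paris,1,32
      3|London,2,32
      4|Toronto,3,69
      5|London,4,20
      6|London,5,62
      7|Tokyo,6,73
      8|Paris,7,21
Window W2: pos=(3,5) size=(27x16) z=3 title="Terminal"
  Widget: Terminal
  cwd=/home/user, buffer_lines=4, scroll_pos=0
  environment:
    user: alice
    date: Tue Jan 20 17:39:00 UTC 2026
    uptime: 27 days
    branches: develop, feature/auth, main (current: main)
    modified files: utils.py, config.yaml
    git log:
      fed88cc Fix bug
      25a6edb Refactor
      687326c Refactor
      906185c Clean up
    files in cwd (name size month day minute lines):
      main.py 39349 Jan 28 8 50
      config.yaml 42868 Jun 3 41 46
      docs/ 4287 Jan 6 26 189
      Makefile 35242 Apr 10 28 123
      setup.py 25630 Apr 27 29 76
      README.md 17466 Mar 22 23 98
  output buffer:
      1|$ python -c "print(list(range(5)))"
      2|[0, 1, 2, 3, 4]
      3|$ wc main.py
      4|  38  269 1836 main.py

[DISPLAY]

000  ┃[report.md]│ report.csv    ┃   
010  ┃───────────────────────────┃   
━━━━━━━━━━━┓stem implements incom┃   
           ┃gorithm maintains bat┃   
───────────┨stem coordinates log ┃   
rint(list(r┃                     ┃   
]          ┃gorithm manages confi┃   
           ┃                     ┃   
 main.py   ┃rocessing analyzes me┃   
           ┃                     ┃   
           ┃                     ┃   
           ┃                     ┃   
           ┃                     ┃   
           ┃                     ┃   
           ┃━━━━━━━━━━━━━━━━━━━━━┛   
           ┃                         
           ┃                         
━━━━━━━━━━━┛                         
                                     


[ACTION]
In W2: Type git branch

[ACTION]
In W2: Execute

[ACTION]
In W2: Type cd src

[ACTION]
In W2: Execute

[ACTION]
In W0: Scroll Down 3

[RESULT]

030  ┃[report.md]│ report.csv    ┃   
040  ┃───────────────────────────┃   
━━━━━━━━━━━┓stem implements incom┃   
           ┃gorithm maintains bat┃   
───────────┨stem coordinates log ┃   
rint(list(r┃                     ┃   
]          ┃gorithm manages confi┃   
           ┃                     ┃   
 main.py   ┃rocessing analyzes me┃   
           ┃                     ┃   
           ┃                     ┃   
           ┃                     ┃   
           ┃                     ┃   
           ┃                     ┃   
           ┃━━━━━━━━━━━━━━━━━━━━━┛   
           ┃                         
           ┃                         
━━━━━━━━━━━┛                         
                                     


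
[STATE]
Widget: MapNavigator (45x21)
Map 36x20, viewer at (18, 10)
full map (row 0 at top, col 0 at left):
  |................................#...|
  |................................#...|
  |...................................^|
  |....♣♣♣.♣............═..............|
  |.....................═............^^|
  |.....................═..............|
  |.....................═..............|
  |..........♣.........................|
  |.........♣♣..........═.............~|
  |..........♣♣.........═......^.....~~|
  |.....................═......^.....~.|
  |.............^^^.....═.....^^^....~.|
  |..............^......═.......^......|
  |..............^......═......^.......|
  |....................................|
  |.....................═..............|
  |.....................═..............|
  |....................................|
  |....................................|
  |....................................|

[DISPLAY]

    ................................#...     
    ................................#...     
    ...................................^     
    ....♣♣♣.♣............═..............     
    .....................═............^^     
    .....................═..............     
    .....................═..............     
    ..........♣.........................     
    .........♣♣..........═.............~     
    ..........♣♣.........═......^.....~~     
    ..................@..═......^.....~.     
    .............^^^.....═.....^^^....~.     
    ..............^......═.......^......     
    ..............^......═......^.......     
    ....................................     
    .....................═..............     
    .....................═..............     
    ....................................     
    ....................................     
    ....................................     
                                             


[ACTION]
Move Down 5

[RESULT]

    .....................═..............     
    .....................═..............     
    ..........♣.........................     
    .........♣♣..........═.............~     
    ..........♣♣.........═......^.....~~     
    .....................═......^.....~.     
    .............^^^.....═.....^^^....~.     
    ..............^......═.......^......     
    ..............^......═......^.......     
    ....................................     
    ..................@..═..............     
    .....................═..............     
    ....................................     
    ....................................     
    ....................................     
                                             
                                             
                                             
                                             
                                             
                                             


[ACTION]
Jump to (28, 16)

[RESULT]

...............═..............               
....♣.........................               
...♣♣..........═.............~               
....♣♣.........═......^.....~~               
...............═......^.....~.               
.......^^^.....═.....^^^....~.               
........^......═.......^......               
........^......═......^.......               
..............................               
...............═..............               
...............═......@.......               
..............................               
..............................               
..............................               
                                             
                                             
                                             
                                             
                                             
                                             
                                             


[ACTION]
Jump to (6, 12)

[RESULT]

                .............................
                ....♣♣♣.♣............═.......
                .....................═.......
                .....................═.......
                .....................═.......
                ..........♣..................
                .........♣♣..........═.......
                ..........♣♣.........═......^
                .....................═......^
                .............^^^.....═.....^^
                ......@.......^......═.......
                ..............^......═......^
                .............................
                .....................═.......
                .....................═.......
                .............................
                .............................
                .............................
                                             
                                             
                                             


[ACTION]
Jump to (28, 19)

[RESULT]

....♣♣.........═......^.....~~               
...............═......^.....~.               
.......^^^.....═.....^^^....~.               
........^......═.......^......               
........^......═......^.......               
..............................               
...............═..............               
...............═..............               
..............................               
..............................               
......................@.......               
                                             
                                             
                                             
                                             
                                             
                                             
                                             
                                             
                                             
                                             


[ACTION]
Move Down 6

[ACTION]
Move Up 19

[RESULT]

                                             
                                             
                                             
                                             
                                             
                                             
                                             
                                             
                                             
                                             
......................@...#...               
..........................#...               
.............................^               
♣.♣............═..............               
...............═............^^               
...............═..............               
...............═..............               
....♣.........................               
...♣♣..........═.............~               
....♣♣.........═......^.....~~               
...............═......^.....~.               


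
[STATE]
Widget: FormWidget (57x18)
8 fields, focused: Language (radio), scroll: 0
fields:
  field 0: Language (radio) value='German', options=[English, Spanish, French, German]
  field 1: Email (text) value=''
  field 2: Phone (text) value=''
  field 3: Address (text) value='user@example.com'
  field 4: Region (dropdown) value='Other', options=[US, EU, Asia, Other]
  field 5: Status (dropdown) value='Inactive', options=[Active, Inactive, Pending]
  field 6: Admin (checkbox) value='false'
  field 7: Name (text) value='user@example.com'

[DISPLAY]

> Language:   ( ) English  ( ) Spanish  ( ) French  (●) G
  Email:      [                                         ]
  Phone:      [                                         ]
  Address:    [user@example.com                         ]
  Region:     [Other                                   ▼]
  Status:     [Inactive                                ▼]
  Admin:      [ ]                                        
  Name:       [user@example.com                         ]
                                                         
                                                         
                                                         
                                                         
                                                         
                                                         
                                                         
                                                         
                                                         
                                                         


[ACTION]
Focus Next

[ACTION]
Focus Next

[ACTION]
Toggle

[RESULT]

  Language:   ( ) English  ( ) Spanish  ( ) French  (●) G
  Email:      [                                         ]
> Phone:      [                                         ]
  Address:    [user@example.com                         ]
  Region:     [Other                                   ▼]
  Status:     [Inactive                                ▼]
  Admin:      [ ]                                        
  Name:       [user@example.com                         ]
                                                         
                                                         
                                                         
                                                         
                                                         
                                                         
                                                         
                                                         
                                                         
                                                         


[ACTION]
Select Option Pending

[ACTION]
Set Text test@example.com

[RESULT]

  Language:   ( ) English  ( ) Spanish  ( ) French  (●) G
  Email:      [                                         ]
> Phone:      [test@example.com                         ]
  Address:    [user@example.com                         ]
  Region:     [Other                                   ▼]
  Status:     [Inactive                                ▼]
  Admin:      [ ]                                        
  Name:       [user@example.com                         ]
                                                         
                                                         
                                                         
                                                         
                                                         
                                                         
                                                         
                                                         
                                                         
                                                         


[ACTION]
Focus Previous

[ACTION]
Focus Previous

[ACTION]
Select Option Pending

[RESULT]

> Language:   ( ) English  ( ) Spanish  ( ) French  (●) G
  Email:      [                                         ]
  Phone:      [test@example.com                         ]
  Address:    [user@example.com                         ]
  Region:     [Other                                   ▼]
  Status:     [Inactive                                ▼]
  Admin:      [ ]                                        
  Name:       [user@example.com                         ]
                                                         
                                                         
                                                         
                                                         
                                                         
                                                         
                                                         
                                                         
                                                         
                                                         
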